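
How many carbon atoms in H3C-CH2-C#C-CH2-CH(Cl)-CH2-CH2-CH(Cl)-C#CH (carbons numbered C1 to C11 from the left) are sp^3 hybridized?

C1: sp3 ✓
C2: sp3 ✓
C3: sp
C4: sp
C5: sp3 ✓
C6: sp3 ✓
C7: sp3 ✓
C8: sp3 ✓
C9: sp3 ✓
C10: sp
C11: sp
C1, C2, C5, C6, C7, C8, C9 → 7 sp3 carbons.

7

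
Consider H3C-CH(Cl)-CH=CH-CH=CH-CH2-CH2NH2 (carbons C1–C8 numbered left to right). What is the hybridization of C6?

sp^2

C6 — 3 σ bonds, plus one π bond. Steric number 3, so sp2.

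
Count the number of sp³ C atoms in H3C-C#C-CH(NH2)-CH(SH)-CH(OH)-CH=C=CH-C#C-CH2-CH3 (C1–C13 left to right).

C1: sp3 ✓
C2: sp
C3: sp
C4: sp3 ✓
C5: sp3 ✓
C6: sp3 ✓
C7: sp2
C8: sp
C9: sp2
C10: sp
C11: sp
C12: sp3 ✓
C13: sp3 ✓
C1, C4, C5, C6, C12, C13 → 6 sp3 carbons.

6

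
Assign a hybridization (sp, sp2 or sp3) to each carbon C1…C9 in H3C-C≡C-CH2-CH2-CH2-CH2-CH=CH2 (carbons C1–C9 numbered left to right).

C1 sp3, C2 sp, C3 sp, C4 sp3, C5 sp3, C6 sp3, C7 sp3, C8 sp2, C9 sp2

C1: 4 σ bonds; 4 regions of electron density → sp3.
C2 — 2 σ bonds, plus two π bonds. Steric number 2, so sp.
C3 is sp: 2 σ bonds, plus two π bonds, 2 electron-density regions.
C4 has 4 σ bonds: steric number 4 → sp3.
C5 (4 σ bonds) has steric number 4: sp3.
C6 has 4 σ bonds: steric number 4 → sp3.
C7: 4 σ bonds — 4 electron domains, sp3.
C8 is sp2: 3 σ bonds, plus one π bond, 3 electron-density regions.
C9 carries 3 σ bonds, plus one π bond, giving a steric number of 3, so it is sp2.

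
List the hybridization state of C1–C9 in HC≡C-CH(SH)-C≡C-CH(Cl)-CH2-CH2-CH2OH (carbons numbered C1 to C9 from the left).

C1 sp, C2 sp, C3 sp3, C4 sp, C5 sp, C6 sp3, C7 sp3, C8 sp3, C9 sp3

C1 carries 2 σ bonds, plus two π bonds, giving a steric number of 2, so it is sp.
C2 has 2 σ bonds, plus two π bonds: steric number 2 → sp.
C3: 4 σ bonds — 4 electron domains, sp3.
C4: 2 σ bonds, plus two π bonds; 2 regions of electron density → sp.
C5 (2 σ bonds, plus two π bonds) has steric number 2: sp.
C6 has 4 σ bonds: steric number 4 → sp3.
C7: 4 σ bonds; 4 regions of electron density → sp3.
C8 carries 4 σ bonds, giving a steric number of 4, so it is sp3.
C9 carries 4 σ bonds, giving a steric number of 4, so it is sp3.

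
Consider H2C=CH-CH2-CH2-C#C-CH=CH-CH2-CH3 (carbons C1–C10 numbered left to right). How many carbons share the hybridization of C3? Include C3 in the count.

C3 is sp3 (only σ bonds).
C1: sp2
C2: sp2
C3: sp3 ✓
C4: sp3 ✓
C5: sp
C6: sp
C7: sp2
C8: sp2
C9: sp3 ✓
C10: sp3 ✓
4 carbons are sp3.

4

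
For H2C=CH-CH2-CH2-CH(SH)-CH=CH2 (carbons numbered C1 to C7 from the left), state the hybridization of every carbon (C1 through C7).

C1 sp2, C2 sp2, C3 sp3, C4 sp3, C5 sp3, C6 sp2, C7 sp2

C1 (3 σ bonds, plus one π bond) has steric number 3: sp2.
C2 has 3 σ bonds, plus one π bond: steric number 3 → sp2.
C3 is sp3: 4 σ bonds, 4 electron-density regions.
C4: 4 σ bonds; 4 regions of electron density → sp3.
C5 — 4 σ bonds. Steric number 4, so sp3.
C6 carries 3 σ bonds, plus one π bond, giving a steric number of 3, so it is sp2.
C7: 3 σ bonds, plus one π bond — 3 electron domains, sp2.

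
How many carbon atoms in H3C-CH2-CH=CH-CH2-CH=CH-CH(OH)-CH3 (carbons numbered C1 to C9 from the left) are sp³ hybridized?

C1: sp3 ✓
C2: sp3 ✓
C3: sp2
C4: sp2
C5: sp3 ✓
C6: sp2
C7: sp2
C8: sp3 ✓
C9: sp3 ✓
C1, C2, C5, C8, C9 → 5 sp3 carbons.

5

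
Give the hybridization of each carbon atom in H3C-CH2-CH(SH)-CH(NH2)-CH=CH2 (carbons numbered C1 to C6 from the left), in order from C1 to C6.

C1 sp3, C2 sp3, C3 sp3, C4 sp3, C5 sp2, C6 sp2

C1 carries 4 σ bonds, giving a steric number of 4, so it is sp3.
C2: 4 σ bonds; 4 regions of electron density → sp3.
C3 is sp3: 4 σ bonds, 4 electron-density regions.
C4: 4 σ bonds; 4 regions of electron density → sp3.
C5 is sp2: 3 σ bonds, plus one π bond, 3 electron-density regions.
C6 — 3 σ bonds, plus one π bond. Steric number 3, so sp2.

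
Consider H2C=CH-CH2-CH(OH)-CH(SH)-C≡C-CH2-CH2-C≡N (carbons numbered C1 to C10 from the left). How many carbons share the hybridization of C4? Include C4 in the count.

C4 is sp3 (only σ bonds).
C1: sp2
C2: sp2
C3: sp3 ✓
C4: sp3 ✓
C5: sp3 ✓
C6: sp
C7: sp
C8: sp3 ✓
C9: sp3 ✓
C10: sp
5 carbons are sp3.

5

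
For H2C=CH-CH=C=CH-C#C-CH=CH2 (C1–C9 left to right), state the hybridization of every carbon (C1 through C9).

C1 (3 σ bonds, plus one π bond) has steric number 3: sp2.
C2 is sp2: 3 σ bonds, plus one π bond, 3 electron-density regions.
C3 is sp2: 3 σ bonds, plus one π bond, 3 electron-density regions.
C4 — 2 σ bonds, plus two π bonds. Steric number 2, so sp.
C5 has 3 σ bonds, plus one π bond: steric number 3 → sp2.
C6: 2 σ bonds, plus two π bonds; 2 regions of electron density → sp.
C7 carries 2 σ bonds, plus two π bonds, giving a steric number of 2, so it is sp.
C8 — 3 σ bonds, plus one π bond. Steric number 3, so sp2.
C9 carries 3 σ bonds, plus one π bond, giving a steric number of 3, so it is sp2.

C1 sp2, C2 sp2, C3 sp2, C4 sp, C5 sp2, C6 sp, C7 sp, C8 sp2, C9 sp2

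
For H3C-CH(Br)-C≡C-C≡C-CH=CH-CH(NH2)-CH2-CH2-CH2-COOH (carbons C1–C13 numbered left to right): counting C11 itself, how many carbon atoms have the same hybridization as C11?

C11 is sp3 (only σ bonds).
C1: sp3 ✓
C2: sp3 ✓
C3: sp
C4: sp
C5: sp
C6: sp
C7: sp2
C8: sp2
C9: sp3 ✓
C10: sp3 ✓
C11: sp3 ✓
C12: sp3 ✓
C13: sp2
6 carbons are sp3.

6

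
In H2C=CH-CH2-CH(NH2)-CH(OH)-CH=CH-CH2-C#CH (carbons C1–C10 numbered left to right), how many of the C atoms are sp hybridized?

C1: sp2
C2: sp2
C3: sp3
C4: sp3
C5: sp3
C6: sp2
C7: sp2
C8: sp3
C9: sp ✓
C10: sp ✓
C9, C10 → 2 sp carbons.

2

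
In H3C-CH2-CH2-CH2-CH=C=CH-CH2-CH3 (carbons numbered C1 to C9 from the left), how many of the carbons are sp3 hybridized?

C1: sp3 ✓
C2: sp3 ✓
C3: sp3 ✓
C4: sp3 ✓
C5: sp2
C6: sp
C7: sp2
C8: sp3 ✓
C9: sp3 ✓
C1, C2, C3, C4, C8, C9 → 6 sp3 carbons.

6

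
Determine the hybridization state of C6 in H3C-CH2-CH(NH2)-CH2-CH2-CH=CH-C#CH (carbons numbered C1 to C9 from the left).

C6 is sp2: 3 σ bonds, plus one π bond, 3 electron-density regions.

sp²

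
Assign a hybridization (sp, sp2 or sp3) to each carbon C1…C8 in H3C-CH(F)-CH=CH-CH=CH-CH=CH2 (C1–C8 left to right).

C1 sp3, C2 sp3, C3 sp2, C4 sp2, C5 sp2, C6 sp2, C7 sp2, C8 sp2

C1 has 4 σ bonds: steric number 4 → sp3.
C2 has 4 σ bonds: steric number 4 → sp3.
C3 has 3 σ bonds, plus one π bond: steric number 3 → sp2.
C4 is sp2: 3 σ bonds, plus one π bond, 3 electron-density regions.
C5: 3 σ bonds, plus one π bond — 3 electron domains, sp2.
C6 has 3 σ bonds, plus one π bond: steric number 3 → sp2.
C7: 3 σ bonds, plus one π bond; 3 regions of electron density → sp2.
C8 — 3 σ bonds, plus one π bond. Steric number 3, so sp2.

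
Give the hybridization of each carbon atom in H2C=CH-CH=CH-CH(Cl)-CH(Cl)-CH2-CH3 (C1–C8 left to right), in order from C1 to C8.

C1 (3 σ bonds, plus one π bond) has steric number 3: sp2.
C2 — 3 σ bonds, plus one π bond. Steric number 3, so sp2.
C3 is sp2: 3 σ bonds, plus one π bond, 3 electron-density regions.
C4: 3 σ bonds, plus one π bond — 3 electron domains, sp2.
C5 carries 4 σ bonds, giving a steric number of 4, so it is sp3.
C6 (4 σ bonds) has steric number 4: sp3.
C7 — 4 σ bonds. Steric number 4, so sp3.
C8 (4 σ bonds) has steric number 4: sp3.

C1 sp2, C2 sp2, C3 sp2, C4 sp2, C5 sp3, C6 sp3, C7 sp3, C8 sp3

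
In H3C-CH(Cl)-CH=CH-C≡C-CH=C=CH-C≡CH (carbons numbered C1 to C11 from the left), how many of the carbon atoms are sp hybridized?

C1: sp3
C2: sp3
C3: sp2
C4: sp2
C5: sp ✓
C6: sp ✓
C7: sp2
C8: sp ✓
C9: sp2
C10: sp ✓
C11: sp ✓
C5, C6, C8, C10, C11 → 5 sp carbons.

5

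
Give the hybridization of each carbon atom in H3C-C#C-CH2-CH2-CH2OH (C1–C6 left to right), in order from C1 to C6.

C1 sp3, C2 sp, C3 sp, C4 sp3, C5 sp3, C6 sp3

C1: 4 σ bonds — 4 electron domains, sp3.
C2: 2 σ bonds, plus two π bonds — 2 electron domains, sp.
C3 has 2 σ bonds, plus two π bonds: steric number 2 → sp.
C4: 4 σ bonds; 4 regions of electron density → sp3.
C5: 4 σ bonds — 4 electron domains, sp3.
C6 — 4 σ bonds. Steric number 4, so sp3.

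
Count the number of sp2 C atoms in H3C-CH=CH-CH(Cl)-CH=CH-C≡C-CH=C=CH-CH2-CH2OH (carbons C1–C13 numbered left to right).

6

C1: sp3
C2: sp2 ✓
C3: sp2 ✓
C4: sp3
C5: sp2 ✓
C6: sp2 ✓
C7: sp
C8: sp
C9: sp2 ✓
C10: sp
C11: sp2 ✓
C12: sp3
C13: sp3
C2, C3, C5, C6, C9, C11 → 6 sp2 carbons.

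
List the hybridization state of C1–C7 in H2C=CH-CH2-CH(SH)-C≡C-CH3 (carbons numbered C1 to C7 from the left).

C1 sp2, C2 sp2, C3 sp3, C4 sp3, C5 sp, C6 sp, C7 sp3

C1: 3 σ bonds, plus one π bond — 3 electron domains, sp2.
C2: 3 σ bonds, plus one π bond — 3 electron domains, sp2.
C3 (4 σ bonds) has steric number 4: sp3.
C4 has 4 σ bonds: steric number 4 → sp3.
C5: 2 σ bonds, plus two π bonds; 2 regions of electron density → sp.
C6 — 2 σ bonds, plus two π bonds. Steric number 2, so sp.
C7: 4 σ bonds; 4 regions of electron density → sp3.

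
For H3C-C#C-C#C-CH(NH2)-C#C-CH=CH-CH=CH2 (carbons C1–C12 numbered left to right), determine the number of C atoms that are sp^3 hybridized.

2

C1: sp3 ✓
C2: sp
C3: sp
C4: sp
C5: sp
C6: sp3 ✓
C7: sp
C8: sp
C9: sp2
C10: sp2
C11: sp2
C12: sp2
C1, C6 → 2 sp3 carbons.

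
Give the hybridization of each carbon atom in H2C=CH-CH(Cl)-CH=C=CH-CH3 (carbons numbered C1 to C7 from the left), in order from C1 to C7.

C1 — 3 σ bonds, plus one π bond. Steric number 3, so sp2.
C2 has 3 σ bonds, plus one π bond: steric number 3 → sp2.
C3: 4 σ bonds — 4 electron domains, sp3.
C4 — 3 σ bonds, plus one π bond. Steric number 3, so sp2.
C5: 2 σ bonds, plus two π bonds; 2 regions of electron density → sp.
C6: 3 σ bonds, plus one π bond — 3 electron domains, sp2.
C7 carries 4 σ bonds, giving a steric number of 4, so it is sp3.

C1 sp2, C2 sp2, C3 sp3, C4 sp2, C5 sp, C6 sp2, C7 sp3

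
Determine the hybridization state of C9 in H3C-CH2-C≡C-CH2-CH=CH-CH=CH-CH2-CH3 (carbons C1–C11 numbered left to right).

sp2

C9 is sp2: 3 σ bonds, plus one π bond, 3 electron-density regions.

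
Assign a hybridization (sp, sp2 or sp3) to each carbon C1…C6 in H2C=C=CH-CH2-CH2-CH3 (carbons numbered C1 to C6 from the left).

C1 sp2, C2 sp, C3 sp2, C4 sp3, C5 sp3, C6 sp3

C1 has 3 σ bonds, plus one π bond: steric number 3 → sp2.
C2: 2 σ bonds, plus two π bonds — 2 electron domains, sp.
C3 has 3 σ bonds, plus one π bond: steric number 3 → sp2.
C4 (4 σ bonds) has steric number 4: sp3.
C5 (4 σ bonds) has steric number 4: sp3.
C6 (4 σ bonds) has steric number 4: sp3.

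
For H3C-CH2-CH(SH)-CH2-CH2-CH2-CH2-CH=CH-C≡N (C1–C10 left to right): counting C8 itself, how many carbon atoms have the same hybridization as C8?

2

C8 is sp2 (one π bond).
C1: sp3
C2: sp3
C3: sp3
C4: sp3
C5: sp3
C6: sp3
C7: sp3
C8: sp2 ✓
C9: sp2 ✓
C10: sp
2 carbons are sp2.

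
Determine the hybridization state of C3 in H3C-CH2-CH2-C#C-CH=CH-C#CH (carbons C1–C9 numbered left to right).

sp^3

C3: 4 σ bonds — 4 electron domains, sp3.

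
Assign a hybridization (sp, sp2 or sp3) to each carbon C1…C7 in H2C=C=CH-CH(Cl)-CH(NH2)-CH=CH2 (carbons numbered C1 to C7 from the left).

C1: 3 σ bonds, plus one π bond — 3 electron domains, sp2.
C2 has 2 σ bonds, plus two π bonds: steric number 2 → sp.
C3: 3 σ bonds, plus one π bond — 3 electron domains, sp2.
C4 is sp3: 4 σ bonds, 4 electron-density regions.
C5 carries 4 σ bonds, giving a steric number of 4, so it is sp3.
C6 carries 3 σ bonds, plus one π bond, giving a steric number of 3, so it is sp2.
C7: 3 σ bonds, plus one π bond; 3 regions of electron density → sp2.

C1 sp2, C2 sp, C3 sp2, C4 sp3, C5 sp3, C6 sp2, C7 sp2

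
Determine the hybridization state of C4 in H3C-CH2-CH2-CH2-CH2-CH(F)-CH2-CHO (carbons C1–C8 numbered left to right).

sp³

C4 — 4 σ bonds. Steric number 4, so sp3.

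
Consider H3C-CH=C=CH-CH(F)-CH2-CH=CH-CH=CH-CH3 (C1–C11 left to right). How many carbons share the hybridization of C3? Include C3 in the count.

C3 is sp (two π bonds).
C1: sp3
C2: sp2
C3: sp ✓
C4: sp2
C5: sp3
C6: sp3
C7: sp2
C8: sp2
C9: sp2
C10: sp2
C11: sp3
1 carbon is sp.

1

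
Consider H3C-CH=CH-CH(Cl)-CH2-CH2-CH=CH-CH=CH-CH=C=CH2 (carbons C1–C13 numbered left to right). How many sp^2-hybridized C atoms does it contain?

8

C1: sp3
C2: sp2 ✓
C3: sp2 ✓
C4: sp3
C5: sp3
C6: sp3
C7: sp2 ✓
C8: sp2 ✓
C9: sp2 ✓
C10: sp2 ✓
C11: sp2 ✓
C12: sp
C13: sp2 ✓
C2, C3, C7, C8, C9, C10, C11, C13 → 8 sp2 carbons.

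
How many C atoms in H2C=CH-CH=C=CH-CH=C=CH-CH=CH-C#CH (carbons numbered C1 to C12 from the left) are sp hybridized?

4

C1: sp2
C2: sp2
C3: sp2
C4: sp ✓
C5: sp2
C6: sp2
C7: sp ✓
C8: sp2
C9: sp2
C10: sp2
C11: sp ✓
C12: sp ✓
C4, C7, C11, C12 → 4 sp carbons.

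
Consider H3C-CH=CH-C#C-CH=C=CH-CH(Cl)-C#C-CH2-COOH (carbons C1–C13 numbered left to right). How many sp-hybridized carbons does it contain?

5

C1: sp3
C2: sp2
C3: sp2
C4: sp ✓
C5: sp ✓
C6: sp2
C7: sp ✓
C8: sp2
C9: sp3
C10: sp ✓
C11: sp ✓
C12: sp3
C13: sp2
C4, C5, C7, C10, C11 → 5 sp carbons.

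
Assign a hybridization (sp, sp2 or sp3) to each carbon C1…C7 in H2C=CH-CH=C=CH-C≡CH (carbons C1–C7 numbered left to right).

C1 has 3 σ bonds, plus one π bond: steric number 3 → sp2.
C2: 3 σ bonds, plus one π bond — 3 electron domains, sp2.
C3: 3 σ bonds, plus one π bond — 3 electron domains, sp2.
C4: 2 σ bonds, plus two π bonds; 2 regions of electron density → sp.
C5 carries 3 σ bonds, plus one π bond, giving a steric number of 3, so it is sp2.
C6: 2 σ bonds, plus two π bonds — 2 electron domains, sp.
C7: 2 σ bonds, plus two π bonds — 2 electron domains, sp.

C1 sp2, C2 sp2, C3 sp2, C4 sp, C5 sp2, C6 sp, C7 sp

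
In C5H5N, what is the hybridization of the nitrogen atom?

sp²

N has two σ bonds and one lone pair in the ring plane (steric number 3 → sp2); its p orbital contributes one electron to the aromatic π system via the C=N double bond.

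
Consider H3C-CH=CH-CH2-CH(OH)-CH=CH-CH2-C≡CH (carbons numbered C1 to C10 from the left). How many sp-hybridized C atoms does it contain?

C1: sp3
C2: sp2
C3: sp2
C4: sp3
C5: sp3
C6: sp2
C7: sp2
C8: sp3
C9: sp ✓
C10: sp ✓
C9, C10 → 2 sp carbons.

2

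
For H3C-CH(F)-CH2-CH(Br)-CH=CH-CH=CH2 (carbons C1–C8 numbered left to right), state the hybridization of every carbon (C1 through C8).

C1: 4 σ bonds; 4 regions of electron density → sp3.
C2 — 4 σ bonds. Steric number 4, so sp3.
C3 — 4 σ bonds. Steric number 4, so sp3.
C4 has 4 σ bonds: steric number 4 → sp3.
C5 has 3 σ bonds, plus one π bond: steric number 3 → sp2.
C6 carries 3 σ bonds, plus one π bond, giving a steric number of 3, so it is sp2.
C7 — 3 σ bonds, plus one π bond. Steric number 3, so sp2.
C8 carries 3 σ bonds, plus one π bond, giving a steric number of 3, so it is sp2.

C1 sp3, C2 sp3, C3 sp3, C4 sp3, C5 sp2, C6 sp2, C7 sp2, C8 sp2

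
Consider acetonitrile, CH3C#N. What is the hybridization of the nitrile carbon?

sp

The nitrile carbon (2 σ bonds, plus two π bonds) has steric number 2: sp.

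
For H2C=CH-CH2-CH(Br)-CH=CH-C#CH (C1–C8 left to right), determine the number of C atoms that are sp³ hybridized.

C1: sp2
C2: sp2
C3: sp3 ✓
C4: sp3 ✓
C5: sp2
C6: sp2
C7: sp
C8: sp
C3, C4 → 2 sp3 carbons.

2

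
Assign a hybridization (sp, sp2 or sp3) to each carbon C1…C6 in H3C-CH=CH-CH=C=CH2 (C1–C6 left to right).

C1 sp3, C2 sp2, C3 sp2, C4 sp2, C5 sp, C6 sp2

C1 — 4 σ bonds. Steric number 4, so sp3.
C2: 3 σ bonds, plus one π bond — 3 electron domains, sp2.
C3 — 3 σ bonds, plus one π bond. Steric number 3, so sp2.
C4 has 3 σ bonds, plus one π bond: steric number 3 → sp2.
C5 is sp: 2 σ bonds, plus two π bonds, 2 electron-density regions.
C6 carries 3 σ bonds, plus one π bond, giving a steric number of 3, so it is sp2.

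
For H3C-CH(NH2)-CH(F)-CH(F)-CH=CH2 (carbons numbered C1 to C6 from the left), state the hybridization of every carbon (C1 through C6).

C1 (4 σ bonds) has steric number 4: sp3.
C2 is sp3: 4 σ bonds, 4 electron-density regions.
C3 has 4 σ bonds: steric number 4 → sp3.
C4: 4 σ bonds; 4 regions of electron density → sp3.
C5 carries 3 σ bonds, plus one π bond, giving a steric number of 3, so it is sp2.
C6 is sp2: 3 σ bonds, plus one π bond, 3 electron-density regions.

C1 sp3, C2 sp3, C3 sp3, C4 sp3, C5 sp2, C6 sp2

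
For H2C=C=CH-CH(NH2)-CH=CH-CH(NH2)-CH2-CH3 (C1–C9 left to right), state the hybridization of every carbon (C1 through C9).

C1 sp2, C2 sp, C3 sp2, C4 sp3, C5 sp2, C6 sp2, C7 sp3, C8 sp3, C9 sp3

C1: 3 σ bonds, plus one π bond — 3 electron domains, sp2.
C2: 2 σ bonds, plus two π bonds — 2 electron domains, sp.
C3 — 3 σ bonds, plus one π bond. Steric number 3, so sp2.
C4 — 4 σ bonds. Steric number 4, so sp3.
C5 carries 3 σ bonds, plus one π bond, giving a steric number of 3, so it is sp2.
C6 (3 σ bonds, plus one π bond) has steric number 3: sp2.
C7 is sp3: 4 σ bonds, 4 electron-density regions.
C8 has 4 σ bonds: steric number 4 → sp3.
C9 (4 σ bonds) has steric number 4: sp3.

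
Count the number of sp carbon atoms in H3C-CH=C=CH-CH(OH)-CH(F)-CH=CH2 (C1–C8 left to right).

1

C1: sp3
C2: sp2
C3: sp ✓
C4: sp2
C5: sp3
C6: sp3
C7: sp2
C8: sp2
C3 → 1 sp carbon.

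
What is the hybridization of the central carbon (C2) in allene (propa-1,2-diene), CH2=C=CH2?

Two σ bonds and two π bonds (one to each neighbour) → sp.

sp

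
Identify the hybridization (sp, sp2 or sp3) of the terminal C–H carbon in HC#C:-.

The terminal C–H carbon has 2 σ bonds, plus two π bonds: steric number 2 → sp.

sp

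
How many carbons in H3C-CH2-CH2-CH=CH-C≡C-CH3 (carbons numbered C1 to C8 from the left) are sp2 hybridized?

2

C1: sp3
C2: sp3
C3: sp3
C4: sp2 ✓
C5: sp2 ✓
C6: sp
C7: sp
C8: sp3
C4, C5 → 2 sp2 carbons.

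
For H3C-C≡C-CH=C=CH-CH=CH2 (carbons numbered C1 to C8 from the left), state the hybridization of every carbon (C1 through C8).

C1 (4 σ bonds) has steric number 4: sp3.
C2: 2 σ bonds, plus two π bonds — 2 electron domains, sp.
C3 has 2 σ bonds, plus two π bonds: steric number 2 → sp.
C4 (3 σ bonds, plus one π bond) has steric number 3: sp2.
C5: 2 σ bonds, plus two π bonds — 2 electron domains, sp.
C6 has 3 σ bonds, plus one π bond: steric number 3 → sp2.
C7: 3 σ bonds, plus one π bond — 3 electron domains, sp2.
C8: 3 σ bonds, plus one π bond — 3 electron domains, sp2.

C1 sp3, C2 sp, C3 sp, C4 sp2, C5 sp, C6 sp2, C7 sp2, C8 sp2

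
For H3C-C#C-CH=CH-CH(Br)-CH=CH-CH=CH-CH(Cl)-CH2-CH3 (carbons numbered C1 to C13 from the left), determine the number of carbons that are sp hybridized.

2

C1: sp3
C2: sp ✓
C3: sp ✓
C4: sp2
C5: sp2
C6: sp3
C7: sp2
C8: sp2
C9: sp2
C10: sp2
C11: sp3
C12: sp3
C13: sp3
C2, C3 → 2 sp carbons.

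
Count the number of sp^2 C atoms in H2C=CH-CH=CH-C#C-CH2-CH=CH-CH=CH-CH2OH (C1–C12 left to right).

8

C1: sp2 ✓
C2: sp2 ✓
C3: sp2 ✓
C4: sp2 ✓
C5: sp
C6: sp
C7: sp3
C8: sp2 ✓
C9: sp2 ✓
C10: sp2 ✓
C11: sp2 ✓
C12: sp3
C1, C2, C3, C4, C8, C9, C10, C11 → 8 sp2 carbons.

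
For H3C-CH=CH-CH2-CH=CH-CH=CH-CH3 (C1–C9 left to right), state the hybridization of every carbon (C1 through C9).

C1 (4 σ bonds) has steric number 4: sp3.
C2 (3 σ bonds, plus one π bond) has steric number 3: sp2.
C3 is sp2: 3 σ bonds, plus one π bond, 3 electron-density regions.
C4 has 4 σ bonds: steric number 4 → sp3.
C5 carries 3 σ bonds, plus one π bond, giving a steric number of 3, so it is sp2.
C6 is sp2: 3 σ bonds, plus one π bond, 3 electron-density regions.
C7 is sp2: 3 σ bonds, plus one π bond, 3 electron-density regions.
C8 is sp2: 3 σ bonds, plus one π bond, 3 electron-density regions.
C9: 4 σ bonds — 4 electron domains, sp3.

C1 sp3, C2 sp2, C3 sp2, C4 sp3, C5 sp2, C6 sp2, C7 sp2, C8 sp2, C9 sp3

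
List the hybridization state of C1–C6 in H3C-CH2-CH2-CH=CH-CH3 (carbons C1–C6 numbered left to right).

C1 is sp3: 4 σ bonds, 4 electron-density regions.
C2 is sp3: 4 σ bonds, 4 electron-density regions.
C3 (4 σ bonds) has steric number 4: sp3.
C4 (3 σ bonds, plus one π bond) has steric number 3: sp2.
C5: 3 σ bonds, plus one π bond — 3 electron domains, sp2.
C6 carries 4 σ bonds, giving a steric number of 4, so it is sp3.

C1 sp3, C2 sp3, C3 sp3, C4 sp2, C5 sp2, C6 sp3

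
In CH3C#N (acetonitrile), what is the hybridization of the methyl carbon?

sp3

The methyl carbon — 4 σ bonds. Steric number 4, so sp3.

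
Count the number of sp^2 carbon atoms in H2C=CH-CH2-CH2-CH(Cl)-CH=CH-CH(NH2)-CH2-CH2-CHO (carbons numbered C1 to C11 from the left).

C1: sp2 ✓
C2: sp2 ✓
C3: sp3
C4: sp3
C5: sp3
C6: sp2 ✓
C7: sp2 ✓
C8: sp3
C9: sp3
C10: sp3
C11: sp2 ✓
C1, C2, C6, C7, C11 → 5 sp2 carbons.

5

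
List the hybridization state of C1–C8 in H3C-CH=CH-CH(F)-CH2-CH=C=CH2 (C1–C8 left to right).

C1 — 4 σ bonds. Steric number 4, so sp3.
C2 (3 σ bonds, plus one π bond) has steric number 3: sp2.
C3 is sp2: 3 σ bonds, plus one π bond, 3 electron-density regions.
C4 (4 σ bonds) has steric number 4: sp3.
C5 has 4 σ bonds: steric number 4 → sp3.
C6: 3 σ bonds, plus one π bond; 3 regions of electron density → sp2.
C7 has 2 σ bonds, plus two π bonds: steric number 2 → sp.
C8 has 3 σ bonds, plus one π bond: steric number 3 → sp2.

C1 sp3, C2 sp2, C3 sp2, C4 sp3, C5 sp3, C6 sp2, C7 sp, C8 sp2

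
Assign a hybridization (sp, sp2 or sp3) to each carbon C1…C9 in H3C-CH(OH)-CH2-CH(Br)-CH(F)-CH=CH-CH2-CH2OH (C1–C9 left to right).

C1 — 4 σ bonds. Steric number 4, so sp3.
C2 is sp3: 4 σ bonds, 4 electron-density regions.
C3 is sp3: 4 σ bonds, 4 electron-density regions.
C4 is sp3: 4 σ bonds, 4 electron-density regions.
C5 — 4 σ bonds. Steric number 4, so sp3.
C6: 3 σ bonds, plus one π bond; 3 regions of electron density → sp2.
C7 (3 σ bonds, plus one π bond) has steric number 3: sp2.
C8: 4 σ bonds; 4 regions of electron density → sp3.
C9 (4 σ bonds) has steric number 4: sp3.

C1 sp3, C2 sp3, C3 sp3, C4 sp3, C5 sp3, C6 sp2, C7 sp2, C8 sp3, C9 sp3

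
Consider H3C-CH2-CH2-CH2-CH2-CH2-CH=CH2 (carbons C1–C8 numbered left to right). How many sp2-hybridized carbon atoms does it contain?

2

C1: sp3
C2: sp3
C3: sp3
C4: sp3
C5: sp3
C6: sp3
C7: sp2 ✓
C8: sp2 ✓
C7, C8 → 2 sp2 carbons.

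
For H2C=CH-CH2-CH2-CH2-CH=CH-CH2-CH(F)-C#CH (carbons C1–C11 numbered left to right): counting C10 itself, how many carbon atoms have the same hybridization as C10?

C10 is sp (two π bonds).
C1: sp2
C2: sp2
C3: sp3
C4: sp3
C5: sp3
C6: sp2
C7: sp2
C8: sp3
C9: sp3
C10: sp ✓
C11: sp ✓
2 carbons are sp.

2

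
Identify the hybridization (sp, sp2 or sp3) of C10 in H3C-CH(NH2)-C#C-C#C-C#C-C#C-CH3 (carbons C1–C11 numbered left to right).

sp

C10: 2 σ bonds, plus two π bonds; 2 regions of electron density → sp.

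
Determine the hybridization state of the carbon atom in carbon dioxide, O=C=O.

sp

Two σ bonds, two π bonds → steric number 2 → sp.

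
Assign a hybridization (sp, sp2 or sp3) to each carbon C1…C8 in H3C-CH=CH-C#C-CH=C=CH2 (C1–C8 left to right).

C1 has 4 σ bonds: steric number 4 → sp3.
C2 — 3 σ bonds, plus one π bond. Steric number 3, so sp2.
C3 (3 σ bonds, plus one π bond) has steric number 3: sp2.
C4 carries 2 σ bonds, plus two π bonds, giving a steric number of 2, so it is sp.
C5: 2 σ bonds, plus two π bonds — 2 electron domains, sp.
C6 is sp2: 3 σ bonds, plus one π bond, 3 electron-density regions.
C7: 2 σ bonds, plus two π bonds; 2 regions of electron density → sp.
C8 is sp2: 3 σ bonds, plus one π bond, 3 electron-density regions.

C1 sp3, C2 sp2, C3 sp2, C4 sp, C5 sp, C6 sp2, C7 sp, C8 sp2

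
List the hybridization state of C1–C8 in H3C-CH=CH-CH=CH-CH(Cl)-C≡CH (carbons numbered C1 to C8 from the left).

C1 sp3, C2 sp2, C3 sp2, C4 sp2, C5 sp2, C6 sp3, C7 sp, C8 sp

C1 — 4 σ bonds. Steric number 4, so sp3.
C2 is sp2: 3 σ bonds, plus one π bond, 3 electron-density regions.
C3 carries 3 σ bonds, plus one π bond, giving a steric number of 3, so it is sp2.
C4: 3 σ bonds, plus one π bond; 3 regions of electron density → sp2.
C5: 3 σ bonds, plus one π bond; 3 regions of electron density → sp2.
C6 has 4 σ bonds: steric number 4 → sp3.
C7 is sp: 2 σ bonds, plus two π bonds, 2 electron-density regions.
C8: 2 σ bonds, plus two π bonds — 2 electron domains, sp.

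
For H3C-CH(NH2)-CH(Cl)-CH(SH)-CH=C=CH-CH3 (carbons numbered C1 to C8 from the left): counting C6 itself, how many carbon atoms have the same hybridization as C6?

C6 is sp (two π bonds).
C1: sp3
C2: sp3
C3: sp3
C4: sp3
C5: sp2
C6: sp ✓
C7: sp2
C8: sp3
1 carbon is sp.

1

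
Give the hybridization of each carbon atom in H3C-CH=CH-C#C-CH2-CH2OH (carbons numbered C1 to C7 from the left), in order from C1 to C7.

C1 carries 4 σ bonds, giving a steric number of 4, so it is sp3.
C2 (3 σ bonds, plus one π bond) has steric number 3: sp2.
C3: 3 σ bonds, plus one π bond; 3 regions of electron density → sp2.
C4: 2 σ bonds, plus two π bonds — 2 electron domains, sp.
C5 carries 2 σ bonds, plus two π bonds, giving a steric number of 2, so it is sp.
C6: 4 σ bonds; 4 regions of electron density → sp3.
C7 (4 σ bonds) has steric number 4: sp3.

C1 sp3, C2 sp2, C3 sp2, C4 sp, C5 sp, C6 sp3, C7 sp3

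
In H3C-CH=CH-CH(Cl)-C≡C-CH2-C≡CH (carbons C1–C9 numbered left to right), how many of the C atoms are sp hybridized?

4

C1: sp3
C2: sp2
C3: sp2
C4: sp3
C5: sp ✓
C6: sp ✓
C7: sp3
C8: sp ✓
C9: sp ✓
C5, C6, C8, C9 → 4 sp carbons.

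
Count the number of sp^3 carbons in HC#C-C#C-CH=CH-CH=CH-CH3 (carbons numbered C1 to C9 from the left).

C1: sp
C2: sp
C3: sp
C4: sp
C5: sp2
C6: sp2
C7: sp2
C8: sp2
C9: sp3 ✓
C9 → 1 sp3 carbon.

1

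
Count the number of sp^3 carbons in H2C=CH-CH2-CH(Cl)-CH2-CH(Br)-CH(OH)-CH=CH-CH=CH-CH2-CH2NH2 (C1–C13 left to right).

7

C1: sp2
C2: sp2
C3: sp3 ✓
C4: sp3 ✓
C5: sp3 ✓
C6: sp3 ✓
C7: sp3 ✓
C8: sp2
C9: sp2
C10: sp2
C11: sp2
C12: sp3 ✓
C13: sp3 ✓
C3, C4, C5, C6, C7, C12, C13 → 7 sp3 carbons.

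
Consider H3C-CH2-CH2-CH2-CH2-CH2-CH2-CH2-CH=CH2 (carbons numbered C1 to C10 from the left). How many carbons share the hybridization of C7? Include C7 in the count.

8

C7 is sp3 (only σ bonds).
C1: sp3 ✓
C2: sp3 ✓
C3: sp3 ✓
C4: sp3 ✓
C5: sp3 ✓
C6: sp3 ✓
C7: sp3 ✓
C8: sp3 ✓
C9: sp2
C10: sp2
8 carbons are sp3.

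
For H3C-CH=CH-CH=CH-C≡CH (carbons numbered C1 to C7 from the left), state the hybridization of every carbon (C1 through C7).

C1 sp3, C2 sp2, C3 sp2, C4 sp2, C5 sp2, C6 sp, C7 sp

C1 is sp3: 4 σ bonds, 4 electron-density regions.
C2 is sp2: 3 σ bonds, plus one π bond, 3 electron-density regions.
C3: 3 σ bonds, plus one π bond; 3 regions of electron density → sp2.
C4 has 3 σ bonds, plus one π bond: steric number 3 → sp2.
C5 (3 σ bonds, plus one π bond) has steric number 3: sp2.
C6 — 2 σ bonds, plus two π bonds. Steric number 2, so sp.
C7 has 2 σ bonds, plus two π bonds: steric number 2 → sp.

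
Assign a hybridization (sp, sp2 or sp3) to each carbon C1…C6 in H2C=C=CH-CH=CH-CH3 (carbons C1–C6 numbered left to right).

C1 sp2, C2 sp, C3 sp2, C4 sp2, C5 sp2, C6 sp3

C1: 3 σ bonds, plus one π bond — 3 electron domains, sp2.
C2 is sp: 2 σ bonds, plus two π bonds, 2 electron-density regions.
C3: 3 σ bonds, plus one π bond — 3 electron domains, sp2.
C4: 3 σ bonds, plus one π bond — 3 electron domains, sp2.
C5: 3 σ bonds, plus one π bond — 3 electron domains, sp2.
C6: 4 σ bonds — 4 electron domains, sp3.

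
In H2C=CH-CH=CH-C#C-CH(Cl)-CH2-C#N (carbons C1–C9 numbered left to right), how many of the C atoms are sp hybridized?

3

C1: sp2
C2: sp2
C3: sp2
C4: sp2
C5: sp ✓
C6: sp ✓
C7: sp3
C8: sp3
C9: sp ✓
C5, C6, C9 → 3 sp carbons.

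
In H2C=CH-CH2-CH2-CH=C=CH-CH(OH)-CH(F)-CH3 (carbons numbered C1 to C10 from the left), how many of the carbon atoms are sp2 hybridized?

C1: sp2 ✓
C2: sp2 ✓
C3: sp3
C4: sp3
C5: sp2 ✓
C6: sp
C7: sp2 ✓
C8: sp3
C9: sp3
C10: sp3
C1, C2, C5, C7 → 4 sp2 carbons.

4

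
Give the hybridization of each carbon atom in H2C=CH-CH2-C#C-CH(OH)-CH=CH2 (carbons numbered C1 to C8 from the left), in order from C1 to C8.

C1 sp2, C2 sp2, C3 sp3, C4 sp, C5 sp, C6 sp3, C7 sp2, C8 sp2

C1 carries 3 σ bonds, plus one π bond, giving a steric number of 3, so it is sp2.
C2 (3 σ bonds, plus one π bond) has steric number 3: sp2.
C3 is sp3: 4 σ bonds, 4 electron-density regions.
C4 is sp: 2 σ bonds, plus two π bonds, 2 electron-density regions.
C5: 2 σ bonds, plus two π bonds; 2 regions of electron density → sp.
C6 (4 σ bonds) has steric number 4: sp3.
C7 has 3 σ bonds, plus one π bond: steric number 3 → sp2.
C8 — 3 σ bonds, plus one π bond. Steric number 3, so sp2.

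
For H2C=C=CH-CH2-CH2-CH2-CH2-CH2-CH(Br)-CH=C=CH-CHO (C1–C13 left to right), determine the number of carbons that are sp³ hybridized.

6

C1: sp2
C2: sp
C3: sp2
C4: sp3 ✓
C5: sp3 ✓
C6: sp3 ✓
C7: sp3 ✓
C8: sp3 ✓
C9: sp3 ✓
C10: sp2
C11: sp
C12: sp2
C13: sp2
C4, C5, C6, C7, C8, C9 → 6 sp3 carbons.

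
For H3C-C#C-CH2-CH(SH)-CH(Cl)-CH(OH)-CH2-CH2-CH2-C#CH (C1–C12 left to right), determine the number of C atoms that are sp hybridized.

4

C1: sp3
C2: sp ✓
C3: sp ✓
C4: sp3
C5: sp3
C6: sp3
C7: sp3
C8: sp3
C9: sp3
C10: sp3
C11: sp ✓
C12: sp ✓
C2, C3, C11, C12 → 4 sp carbons.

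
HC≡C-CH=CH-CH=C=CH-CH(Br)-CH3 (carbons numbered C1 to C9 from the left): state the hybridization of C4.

C4 carries 3 σ bonds, plus one π bond, giving a steric number of 3, so it is sp2.

sp2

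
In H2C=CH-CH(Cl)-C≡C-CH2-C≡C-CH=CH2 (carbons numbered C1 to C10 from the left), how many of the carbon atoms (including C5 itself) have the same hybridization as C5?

C5 is sp (two π bonds).
C1: sp2
C2: sp2
C3: sp3
C4: sp ✓
C5: sp ✓
C6: sp3
C7: sp ✓
C8: sp ✓
C9: sp2
C10: sp2
4 carbons are sp.

4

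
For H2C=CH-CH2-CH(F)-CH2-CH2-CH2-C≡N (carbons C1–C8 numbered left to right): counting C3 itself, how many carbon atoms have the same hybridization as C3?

C3 is sp3 (only σ bonds).
C1: sp2
C2: sp2
C3: sp3 ✓
C4: sp3 ✓
C5: sp3 ✓
C6: sp3 ✓
C7: sp3 ✓
C8: sp
5 carbons are sp3.

5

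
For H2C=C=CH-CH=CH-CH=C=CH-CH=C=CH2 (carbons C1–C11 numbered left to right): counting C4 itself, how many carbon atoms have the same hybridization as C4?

8

C4 is sp2 (one π bond).
C1: sp2 ✓
C2: sp
C3: sp2 ✓
C4: sp2 ✓
C5: sp2 ✓
C6: sp2 ✓
C7: sp
C8: sp2 ✓
C9: sp2 ✓
C10: sp
C11: sp2 ✓
8 carbons are sp2.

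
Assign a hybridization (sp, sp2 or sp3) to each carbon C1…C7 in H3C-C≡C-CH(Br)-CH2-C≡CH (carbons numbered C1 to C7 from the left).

C1 carries 4 σ bonds, giving a steric number of 4, so it is sp3.
C2 — 2 σ bonds, plus two π bonds. Steric number 2, so sp.
C3: 2 σ bonds, plus two π bonds; 2 regions of electron density → sp.
C4 has 4 σ bonds: steric number 4 → sp3.
C5 (4 σ bonds) has steric number 4: sp3.
C6 has 2 σ bonds, plus two π bonds: steric number 2 → sp.
C7: 2 σ bonds, plus two π bonds — 2 electron domains, sp.

C1 sp3, C2 sp, C3 sp, C4 sp3, C5 sp3, C6 sp, C7 sp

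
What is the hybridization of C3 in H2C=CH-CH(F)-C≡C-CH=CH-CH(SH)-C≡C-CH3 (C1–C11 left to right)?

sp^3

C3 — 4 σ bonds. Steric number 4, so sp3.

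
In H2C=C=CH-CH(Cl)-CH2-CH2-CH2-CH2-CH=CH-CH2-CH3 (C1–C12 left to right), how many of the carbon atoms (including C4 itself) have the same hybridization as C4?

7

C4 is sp3 (only σ bonds).
C1: sp2
C2: sp
C3: sp2
C4: sp3 ✓
C5: sp3 ✓
C6: sp3 ✓
C7: sp3 ✓
C8: sp3 ✓
C9: sp2
C10: sp2
C11: sp3 ✓
C12: sp3 ✓
7 carbons are sp3.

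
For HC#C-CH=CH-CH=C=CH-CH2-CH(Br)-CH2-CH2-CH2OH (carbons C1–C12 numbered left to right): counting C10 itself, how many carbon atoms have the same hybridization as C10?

5

C10 is sp3 (only σ bonds).
C1: sp
C2: sp
C3: sp2
C4: sp2
C5: sp2
C6: sp
C7: sp2
C8: sp3 ✓
C9: sp3 ✓
C10: sp3 ✓
C11: sp3 ✓
C12: sp3 ✓
5 carbons are sp3.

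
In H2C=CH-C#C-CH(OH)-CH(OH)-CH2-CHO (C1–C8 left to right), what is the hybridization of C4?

C4 — 2 σ bonds, plus two π bonds. Steric number 2, so sp.

sp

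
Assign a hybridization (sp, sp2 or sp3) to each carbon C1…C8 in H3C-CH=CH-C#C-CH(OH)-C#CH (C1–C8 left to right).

C1 sp3, C2 sp2, C3 sp2, C4 sp, C5 sp, C6 sp3, C7 sp, C8 sp

C1 has 4 σ bonds: steric number 4 → sp3.
C2: 3 σ bonds, plus one π bond; 3 regions of electron density → sp2.
C3 has 3 σ bonds, plus one π bond: steric number 3 → sp2.
C4 is sp: 2 σ bonds, plus two π bonds, 2 electron-density regions.
C5 carries 2 σ bonds, plus two π bonds, giving a steric number of 2, so it is sp.
C6 carries 4 σ bonds, giving a steric number of 4, so it is sp3.
C7: 2 σ bonds, plus two π bonds; 2 regions of electron density → sp.
C8 carries 2 σ bonds, plus two π bonds, giving a steric number of 2, so it is sp.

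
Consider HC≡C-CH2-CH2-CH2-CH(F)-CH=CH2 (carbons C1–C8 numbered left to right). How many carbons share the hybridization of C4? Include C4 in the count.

4

C4 is sp3 (only σ bonds).
C1: sp
C2: sp
C3: sp3 ✓
C4: sp3 ✓
C5: sp3 ✓
C6: sp3 ✓
C7: sp2
C8: sp2
4 carbons are sp3.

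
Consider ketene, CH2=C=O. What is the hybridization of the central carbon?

The central carbon: 2 σ bonds, plus two π bonds — 2 electron domains, sp.

sp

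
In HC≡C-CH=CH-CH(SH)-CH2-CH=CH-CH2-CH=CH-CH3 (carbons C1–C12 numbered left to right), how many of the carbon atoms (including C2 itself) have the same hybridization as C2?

2

C2 is sp (two π bonds).
C1: sp ✓
C2: sp ✓
C3: sp2
C4: sp2
C5: sp3
C6: sp3
C7: sp2
C8: sp2
C9: sp3
C10: sp2
C11: sp2
C12: sp3
2 carbons are sp.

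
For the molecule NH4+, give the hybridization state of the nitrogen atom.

sp3

Four σ bonds, no lone pair → sp3, tetrahedral.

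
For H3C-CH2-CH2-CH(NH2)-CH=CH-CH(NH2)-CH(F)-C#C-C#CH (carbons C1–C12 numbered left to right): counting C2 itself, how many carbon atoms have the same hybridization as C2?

C2 is sp3 (only σ bonds).
C1: sp3 ✓
C2: sp3 ✓
C3: sp3 ✓
C4: sp3 ✓
C5: sp2
C6: sp2
C7: sp3 ✓
C8: sp3 ✓
C9: sp
C10: sp
C11: sp
C12: sp
6 carbons are sp3.

6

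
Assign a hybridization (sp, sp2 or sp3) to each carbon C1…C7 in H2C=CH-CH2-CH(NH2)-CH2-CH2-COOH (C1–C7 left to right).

C1 — 3 σ bonds, plus one π bond. Steric number 3, so sp2.
C2 has 3 σ bonds, plus one π bond: steric number 3 → sp2.
C3 — 4 σ bonds. Steric number 4, so sp3.
C4 (4 σ bonds) has steric number 4: sp3.
C5 — 4 σ bonds. Steric number 4, so sp3.
C6 carries 4 σ bonds, giving a steric number of 4, so it is sp3.
C7 — 3 σ bonds, plus one π bond. Steric number 3, so sp2.

C1 sp2, C2 sp2, C3 sp3, C4 sp3, C5 sp3, C6 sp3, C7 sp2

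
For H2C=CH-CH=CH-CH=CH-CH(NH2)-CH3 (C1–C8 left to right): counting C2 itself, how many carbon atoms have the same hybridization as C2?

C2 is sp2 (one π bond).
C1: sp2 ✓
C2: sp2 ✓
C3: sp2 ✓
C4: sp2 ✓
C5: sp2 ✓
C6: sp2 ✓
C7: sp3
C8: sp3
6 carbons are sp2.

6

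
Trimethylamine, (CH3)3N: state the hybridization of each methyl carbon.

sp^3

Each methyl carbon — 4 σ bonds. Steric number 4, so sp3.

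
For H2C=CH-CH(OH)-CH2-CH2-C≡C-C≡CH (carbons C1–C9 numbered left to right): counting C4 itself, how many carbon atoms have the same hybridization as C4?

C4 is sp3 (only σ bonds).
C1: sp2
C2: sp2
C3: sp3 ✓
C4: sp3 ✓
C5: sp3 ✓
C6: sp
C7: sp
C8: sp
C9: sp
3 carbons are sp3.

3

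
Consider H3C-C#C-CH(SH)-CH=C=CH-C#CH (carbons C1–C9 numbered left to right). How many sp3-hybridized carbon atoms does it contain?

C1: sp3 ✓
C2: sp
C3: sp
C4: sp3 ✓
C5: sp2
C6: sp
C7: sp2
C8: sp
C9: sp
C1, C4 → 2 sp3 carbons.

2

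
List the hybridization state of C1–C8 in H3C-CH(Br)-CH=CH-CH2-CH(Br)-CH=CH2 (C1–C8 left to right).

C1 sp3, C2 sp3, C3 sp2, C4 sp2, C5 sp3, C6 sp3, C7 sp2, C8 sp2

C1: 4 σ bonds — 4 electron domains, sp3.
C2 has 4 σ bonds: steric number 4 → sp3.
C3 carries 3 σ bonds, plus one π bond, giving a steric number of 3, so it is sp2.
C4 carries 3 σ bonds, plus one π bond, giving a steric number of 3, so it is sp2.
C5: 4 σ bonds; 4 regions of electron density → sp3.
C6 carries 4 σ bonds, giving a steric number of 4, so it is sp3.
C7 has 3 σ bonds, plus one π bond: steric number 3 → sp2.
C8 carries 3 σ bonds, plus one π bond, giving a steric number of 3, so it is sp2.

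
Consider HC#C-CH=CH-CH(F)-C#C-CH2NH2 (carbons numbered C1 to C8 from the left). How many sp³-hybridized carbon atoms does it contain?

C1: sp
C2: sp
C3: sp2
C4: sp2
C5: sp3 ✓
C6: sp
C7: sp
C8: sp3 ✓
C5, C8 → 2 sp3 carbons.

2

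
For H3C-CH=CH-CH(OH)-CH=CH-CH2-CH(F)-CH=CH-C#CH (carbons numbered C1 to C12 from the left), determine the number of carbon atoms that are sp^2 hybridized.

C1: sp3
C2: sp2 ✓
C3: sp2 ✓
C4: sp3
C5: sp2 ✓
C6: sp2 ✓
C7: sp3
C8: sp3
C9: sp2 ✓
C10: sp2 ✓
C11: sp
C12: sp
C2, C3, C5, C6, C9, C10 → 6 sp2 carbons.

6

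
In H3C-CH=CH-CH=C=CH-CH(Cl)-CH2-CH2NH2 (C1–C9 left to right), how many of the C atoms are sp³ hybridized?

4

C1: sp3 ✓
C2: sp2
C3: sp2
C4: sp2
C5: sp
C6: sp2
C7: sp3 ✓
C8: sp3 ✓
C9: sp3 ✓
C1, C7, C8, C9 → 4 sp3 carbons.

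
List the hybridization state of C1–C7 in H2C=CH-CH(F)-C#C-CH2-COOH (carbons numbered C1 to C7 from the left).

C1 sp2, C2 sp2, C3 sp3, C4 sp, C5 sp, C6 sp3, C7 sp2

C1 has 3 σ bonds, plus one π bond: steric number 3 → sp2.
C2 has 3 σ bonds, plus one π bond: steric number 3 → sp2.
C3: 4 σ bonds; 4 regions of electron density → sp3.
C4 — 2 σ bonds, plus two π bonds. Steric number 2, so sp.
C5 (2 σ bonds, plus two π bonds) has steric number 2: sp.
C6: 4 σ bonds; 4 regions of electron density → sp3.
C7 (3 σ bonds, plus one π bond) has steric number 3: sp2.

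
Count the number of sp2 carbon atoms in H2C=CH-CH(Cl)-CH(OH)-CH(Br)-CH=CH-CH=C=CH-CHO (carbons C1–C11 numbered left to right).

C1: sp2 ✓
C2: sp2 ✓
C3: sp3
C4: sp3
C5: sp3
C6: sp2 ✓
C7: sp2 ✓
C8: sp2 ✓
C9: sp
C10: sp2 ✓
C11: sp2 ✓
C1, C2, C6, C7, C8, C10, C11 → 7 sp2 carbons.

7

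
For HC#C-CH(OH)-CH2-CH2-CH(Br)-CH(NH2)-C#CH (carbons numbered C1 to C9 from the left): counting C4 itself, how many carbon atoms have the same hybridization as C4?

C4 is sp3 (only σ bonds).
C1: sp
C2: sp
C3: sp3 ✓
C4: sp3 ✓
C5: sp3 ✓
C6: sp3 ✓
C7: sp3 ✓
C8: sp
C9: sp
5 carbons are sp3.

5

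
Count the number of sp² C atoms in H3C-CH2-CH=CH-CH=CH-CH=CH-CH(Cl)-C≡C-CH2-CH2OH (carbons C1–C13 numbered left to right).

C1: sp3
C2: sp3
C3: sp2 ✓
C4: sp2 ✓
C5: sp2 ✓
C6: sp2 ✓
C7: sp2 ✓
C8: sp2 ✓
C9: sp3
C10: sp
C11: sp
C12: sp3
C13: sp3
C3, C4, C5, C6, C7, C8 → 6 sp2 carbons.

6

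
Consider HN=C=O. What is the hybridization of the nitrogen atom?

The nitrogen atom — 2 σ bonds and 1 lone pair, plus one π bond. Steric number 3, so sp2.

sp2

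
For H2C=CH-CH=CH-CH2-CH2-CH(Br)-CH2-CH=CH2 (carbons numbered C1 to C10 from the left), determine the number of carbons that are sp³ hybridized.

C1: sp2
C2: sp2
C3: sp2
C4: sp2
C5: sp3 ✓
C6: sp3 ✓
C7: sp3 ✓
C8: sp3 ✓
C9: sp2
C10: sp2
C5, C6, C7, C8 → 4 sp3 carbons.

4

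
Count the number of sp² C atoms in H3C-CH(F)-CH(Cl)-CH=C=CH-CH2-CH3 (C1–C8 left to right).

2

C1: sp3
C2: sp3
C3: sp3
C4: sp2 ✓
C5: sp
C6: sp2 ✓
C7: sp3
C8: sp3
C4, C6 → 2 sp2 carbons.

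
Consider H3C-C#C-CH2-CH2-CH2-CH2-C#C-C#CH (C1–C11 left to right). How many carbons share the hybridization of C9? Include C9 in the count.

6

C9 is sp (two π bonds).
C1: sp3
C2: sp ✓
C3: sp ✓
C4: sp3
C5: sp3
C6: sp3
C7: sp3
C8: sp ✓
C9: sp ✓
C10: sp ✓
C11: sp ✓
6 carbons are sp.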